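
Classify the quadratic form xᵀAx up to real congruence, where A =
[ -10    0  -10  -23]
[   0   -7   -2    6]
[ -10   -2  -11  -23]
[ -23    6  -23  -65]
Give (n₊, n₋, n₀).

step 0: pivot -10 → sign −
step 1: pivot -7 → sign −
step 2: pivot -3/7 → sign −
step 3: pivot -1/10 → sign −
signature = (0, 4, 0)

Answer: (0, 4, 0)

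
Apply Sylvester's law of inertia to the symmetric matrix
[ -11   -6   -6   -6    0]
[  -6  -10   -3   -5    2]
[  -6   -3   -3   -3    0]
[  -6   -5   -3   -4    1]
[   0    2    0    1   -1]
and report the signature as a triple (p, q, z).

step 0: pivot -11 → sign −
step 1: pivot -74/11 → sign −
step 2: pivot 21/74 → sign +
step 3: pivot -3/7 → sign −
step 4: row/col 4 already zero → sign 0
signature = (1, 3, 1)

Answer: (1, 3, 1)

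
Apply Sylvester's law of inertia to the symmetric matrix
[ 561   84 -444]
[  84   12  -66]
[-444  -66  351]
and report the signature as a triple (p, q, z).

Answer: (1, 1, 1)

Derivation:
step 0: pivot 561 → sign +
step 1: pivot -108/187 → sign −
step 2: row/col 2 already zero → sign 0
signature = (1, 1, 1)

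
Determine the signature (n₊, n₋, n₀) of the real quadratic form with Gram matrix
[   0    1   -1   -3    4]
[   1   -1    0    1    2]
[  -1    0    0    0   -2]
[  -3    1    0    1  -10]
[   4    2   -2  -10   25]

Answer: (3, 2, 0)

Derivation:
step 0: pivot -1 → sign −
step 1: pivot 1 → sign +
step 2: pivot -1 → sign −
step 3: pivot 2 → sign +
step 4: pivot 1 → sign +
signature = (3, 2, 0)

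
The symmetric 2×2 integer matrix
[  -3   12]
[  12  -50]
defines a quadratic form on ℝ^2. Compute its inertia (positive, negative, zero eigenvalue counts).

step 0: pivot -3 → sign −
step 1: pivot -2 → sign −
signature = (0, 2, 0)

Answer: (0, 2, 0)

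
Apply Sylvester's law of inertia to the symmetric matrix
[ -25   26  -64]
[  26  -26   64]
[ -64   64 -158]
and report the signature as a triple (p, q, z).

Answer: (1, 2, 0)

Derivation:
step 0: pivot -25 → sign −
step 1: pivot 26/25 → sign +
step 2: pivot -6/13 → sign −
signature = (1, 2, 0)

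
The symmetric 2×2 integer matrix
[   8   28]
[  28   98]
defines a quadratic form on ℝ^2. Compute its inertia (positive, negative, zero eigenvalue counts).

step 0: pivot 8 → sign +
step 1: row/col 1 already zero → sign 0
signature = (1, 0, 1)

Answer: (1, 0, 1)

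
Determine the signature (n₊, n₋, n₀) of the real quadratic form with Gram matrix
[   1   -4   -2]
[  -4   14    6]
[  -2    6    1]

step 0: pivot 1 → sign +
step 1: pivot -2 → sign −
step 2: pivot -1 → sign −
signature = (1, 2, 0)

Answer: (1, 2, 0)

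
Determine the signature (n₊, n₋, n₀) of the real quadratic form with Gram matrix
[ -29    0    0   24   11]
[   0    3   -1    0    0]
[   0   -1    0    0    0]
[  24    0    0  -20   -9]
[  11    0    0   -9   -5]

Answer: (1, 4, 0)

Derivation:
step 0: pivot -29 → sign −
step 1: pivot 3 → sign +
step 2: pivot -1/3 → sign −
step 3: pivot -4/29 → sign −
step 4: pivot -3/4 → sign −
signature = (1, 4, 0)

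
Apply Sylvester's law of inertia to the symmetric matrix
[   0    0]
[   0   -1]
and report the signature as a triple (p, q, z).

Answer: (0, 1, 1)

Derivation:
step 0: pivot -1 → sign −
step 1: row/col 1 already zero → sign 0
signature = (0, 1, 1)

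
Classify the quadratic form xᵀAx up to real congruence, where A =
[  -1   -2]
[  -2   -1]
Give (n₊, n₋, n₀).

step 0: pivot -1 → sign −
step 1: pivot 3 → sign +
signature = (1, 1, 0)

Answer: (1, 1, 0)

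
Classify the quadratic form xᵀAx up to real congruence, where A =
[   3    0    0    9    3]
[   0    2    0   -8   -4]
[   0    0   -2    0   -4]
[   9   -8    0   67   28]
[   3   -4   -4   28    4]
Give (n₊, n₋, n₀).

step 0: pivot 3 → sign +
step 1: pivot 2 → sign +
step 2: pivot -2 → sign −
step 3: pivot 8 → sign +
step 4: pivot -1/8 → sign −
signature = (3, 2, 0)

Answer: (3, 2, 0)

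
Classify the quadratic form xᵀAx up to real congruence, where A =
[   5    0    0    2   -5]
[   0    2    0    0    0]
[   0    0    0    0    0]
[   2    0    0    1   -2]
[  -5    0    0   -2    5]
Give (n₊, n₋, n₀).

Answer: (3, 0, 2)

Derivation:
step 0: pivot 5 → sign +
step 1: pivot 2 → sign +
step 2: pivot 1/5 → sign +
step 3: row/col 3 already zero → sign 0
step 4: row/col 4 already zero → sign 0
signature = (3, 0, 2)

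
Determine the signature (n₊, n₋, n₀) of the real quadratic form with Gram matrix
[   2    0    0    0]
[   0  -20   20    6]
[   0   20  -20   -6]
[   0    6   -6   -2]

step 0: pivot 2 → sign +
step 1: pivot -20 → sign −
step 2: pivot -1/5 → sign −
step 3: row/col 3 already zero → sign 0
signature = (1, 2, 1)

Answer: (1, 2, 1)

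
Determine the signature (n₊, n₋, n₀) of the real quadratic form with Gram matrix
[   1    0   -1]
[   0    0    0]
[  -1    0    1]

step 0: pivot 1 → sign +
step 1: row/col 1 already zero → sign 0
step 2: row/col 2 already zero → sign 0
signature = (1, 0, 2)

Answer: (1, 0, 2)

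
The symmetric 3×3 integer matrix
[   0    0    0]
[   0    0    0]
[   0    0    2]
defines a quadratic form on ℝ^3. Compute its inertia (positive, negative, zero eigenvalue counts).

Answer: (1, 0, 2)

Derivation:
step 0: pivot 2 → sign +
step 1: row/col 1 already zero → sign 0
step 2: row/col 2 already zero → sign 0
signature = (1, 0, 2)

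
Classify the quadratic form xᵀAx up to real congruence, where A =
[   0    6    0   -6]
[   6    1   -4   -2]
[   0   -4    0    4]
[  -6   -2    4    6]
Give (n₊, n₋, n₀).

step 0: pivot 1 → sign +
step 1: pivot -36 → sign −
step 2: pivot 3 → sign +
step 3: row/col 3 already zero → sign 0
signature = (2, 1, 1)

Answer: (2, 1, 1)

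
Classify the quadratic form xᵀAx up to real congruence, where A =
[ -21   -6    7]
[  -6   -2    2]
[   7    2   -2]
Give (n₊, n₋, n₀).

Answer: (1, 2, 0)

Derivation:
step 0: pivot -21 → sign −
step 1: pivot -2/7 → sign −
step 2: pivot 1/3 → sign +
signature = (1, 2, 0)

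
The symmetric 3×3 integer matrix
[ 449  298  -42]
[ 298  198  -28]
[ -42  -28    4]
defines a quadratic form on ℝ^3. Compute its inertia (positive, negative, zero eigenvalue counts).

step 0: pivot 449 → sign +
step 1: pivot 98/449 → sign +
step 2: row/col 2 already zero → sign 0
signature = (2, 0, 1)

Answer: (2, 0, 1)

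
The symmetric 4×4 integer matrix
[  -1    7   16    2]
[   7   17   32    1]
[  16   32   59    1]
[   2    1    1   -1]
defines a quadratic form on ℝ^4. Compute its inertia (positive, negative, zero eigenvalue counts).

step 0: pivot -1 → sign −
step 1: pivot 66 → sign +
step 2: pivot 9/11 → sign +
step 3: pivot -1/2 → sign −
signature = (2, 2, 0)

Answer: (2, 2, 0)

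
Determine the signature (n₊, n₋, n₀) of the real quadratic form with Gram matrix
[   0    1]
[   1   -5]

step 0: pivot -5 → sign −
step 1: pivot 1/5 → sign +
signature = (1, 1, 0)

Answer: (1, 1, 0)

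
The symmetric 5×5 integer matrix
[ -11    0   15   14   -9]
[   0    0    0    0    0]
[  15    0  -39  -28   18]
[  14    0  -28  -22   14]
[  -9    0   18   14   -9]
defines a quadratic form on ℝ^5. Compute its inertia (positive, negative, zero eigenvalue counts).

step 0: pivot -11 → sign −
step 1: pivot -204/11 → sign −
step 2: pivot 5/51 → sign +
step 3: pivot -3/10 → sign −
step 4: row/col 4 already zero → sign 0
signature = (1, 3, 1)

Answer: (1, 3, 1)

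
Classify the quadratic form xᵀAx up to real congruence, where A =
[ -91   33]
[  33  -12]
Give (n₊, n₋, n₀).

step 0: pivot -91 → sign −
step 1: pivot -3/91 → sign −
signature = (0, 2, 0)

Answer: (0, 2, 0)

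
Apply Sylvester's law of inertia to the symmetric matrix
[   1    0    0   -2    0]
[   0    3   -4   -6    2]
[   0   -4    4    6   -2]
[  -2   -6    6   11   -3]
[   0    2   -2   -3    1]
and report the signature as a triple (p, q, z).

Answer: (2, 2, 1)

Derivation:
step 0: pivot 1 → sign +
step 1: pivot 3 → sign +
step 2: pivot -4/3 → sign −
step 3: pivot -2 → sign −
step 4: row/col 4 already zero → sign 0
signature = (2, 2, 1)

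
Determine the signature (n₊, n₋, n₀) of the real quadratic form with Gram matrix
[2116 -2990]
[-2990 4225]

Answer: (1, 0, 1)

Derivation:
step 0: pivot 2116 → sign +
step 1: row/col 1 already zero → sign 0
signature = (1, 0, 1)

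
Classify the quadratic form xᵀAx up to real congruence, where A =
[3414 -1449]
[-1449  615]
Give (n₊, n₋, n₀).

step 0: pivot 3414 → sign +
step 1: pivot 3/1138 → sign +
signature = (2, 0, 0)

Answer: (2, 0, 0)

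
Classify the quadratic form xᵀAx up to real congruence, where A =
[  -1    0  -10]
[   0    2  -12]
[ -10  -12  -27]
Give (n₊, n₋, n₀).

Answer: (2, 1, 0)

Derivation:
step 0: pivot -1 → sign −
step 1: pivot 2 → sign +
step 2: pivot 1 → sign +
signature = (2, 1, 0)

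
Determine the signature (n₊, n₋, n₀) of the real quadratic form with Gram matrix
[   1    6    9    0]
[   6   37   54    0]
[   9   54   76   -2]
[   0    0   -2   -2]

Answer: (2, 2, 0)

Derivation:
step 0: pivot 1 → sign +
step 1: pivot 1 → sign +
step 2: pivot -5 → sign −
step 3: pivot -6/5 → sign −
signature = (2, 2, 0)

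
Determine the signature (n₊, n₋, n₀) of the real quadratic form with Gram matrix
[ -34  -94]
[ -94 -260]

step 0: pivot -34 → sign −
step 1: pivot -2/17 → sign −
signature = (0, 2, 0)

Answer: (0, 2, 0)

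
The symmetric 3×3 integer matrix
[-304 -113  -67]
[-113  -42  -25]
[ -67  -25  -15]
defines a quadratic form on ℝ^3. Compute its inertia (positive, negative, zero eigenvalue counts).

step 0: pivot -304 → sign −
step 1: pivot 1/304 → sign +
step 2: pivot -3 → sign −
signature = (1, 2, 0)

Answer: (1, 2, 0)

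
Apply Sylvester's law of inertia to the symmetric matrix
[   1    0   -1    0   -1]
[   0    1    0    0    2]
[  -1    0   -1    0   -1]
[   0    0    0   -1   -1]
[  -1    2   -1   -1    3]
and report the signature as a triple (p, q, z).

Answer: (3, 2, 0)

Derivation:
step 0: pivot 1 → sign +
step 1: pivot 1 → sign +
step 2: pivot -2 → sign −
step 3: pivot -1 → sign −
step 4: pivot 1 → sign +
signature = (3, 2, 0)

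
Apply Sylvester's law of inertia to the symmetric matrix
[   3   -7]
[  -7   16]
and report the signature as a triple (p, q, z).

Answer: (1, 1, 0)

Derivation:
step 0: pivot 3 → sign +
step 1: pivot -1/3 → sign −
signature = (1, 1, 0)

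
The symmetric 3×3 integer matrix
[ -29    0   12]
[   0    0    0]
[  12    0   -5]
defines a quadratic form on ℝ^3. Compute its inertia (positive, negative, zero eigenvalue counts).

Answer: (0, 2, 1)

Derivation:
step 0: pivot -29 → sign −
step 1: pivot -1/29 → sign −
step 2: row/col 2 already zero → sign 0
signature = (0, 2, 1)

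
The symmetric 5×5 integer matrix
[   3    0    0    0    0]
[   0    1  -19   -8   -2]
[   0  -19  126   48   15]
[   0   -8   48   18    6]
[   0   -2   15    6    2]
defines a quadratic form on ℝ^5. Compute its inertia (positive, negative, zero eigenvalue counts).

step 0: pivot 3 → sign +
step 1: pivot 1 → sign +
step 2: pivot -235 → sign −
step 3: pivot 6/235 → sign +
step 4: pivot -1 → sign −
signature = (3, 2, 0)

Answer: (3, 2, 0)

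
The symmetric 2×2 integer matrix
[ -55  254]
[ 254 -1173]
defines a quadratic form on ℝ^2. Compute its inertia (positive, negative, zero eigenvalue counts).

step 0: pivot -55 → sign −
step 1: pivot 1/55 → sign +
signature = (1, 1, 0)

Answer: (1, 1, 0)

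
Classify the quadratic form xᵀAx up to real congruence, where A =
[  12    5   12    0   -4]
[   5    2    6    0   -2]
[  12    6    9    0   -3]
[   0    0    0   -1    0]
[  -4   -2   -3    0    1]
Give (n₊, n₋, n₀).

step 0: pivot 12 → sign +
step 1: pivot -1/12 → sign −
step 2: pivot 9 → sign +
step 3: pivot -1 → sign −
step 4: row/col 4 already zero → sign 0
signature = (2, 2, 1)

Answer: (2, 2, 1)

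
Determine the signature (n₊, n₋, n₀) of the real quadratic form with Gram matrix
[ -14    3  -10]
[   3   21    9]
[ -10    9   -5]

step 0: pivot -14 → sign −
step 1: pivot 303/14 → sign +
step 2: pivot -3/101 → sign −
signature = (1, 2, 0)

Answer: (1, 2, 0)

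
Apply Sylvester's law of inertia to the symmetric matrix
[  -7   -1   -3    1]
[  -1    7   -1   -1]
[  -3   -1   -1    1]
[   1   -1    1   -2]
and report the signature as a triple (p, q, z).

Answer: (2, 2, 0)

Derivation:
step 0: pivot -7 → sign −
step 1: pivot 50/7 → sign +
step 2: pivot 6/25 → sign +
step 3: pivot -3 → sign −
signature = (2, 2, 0)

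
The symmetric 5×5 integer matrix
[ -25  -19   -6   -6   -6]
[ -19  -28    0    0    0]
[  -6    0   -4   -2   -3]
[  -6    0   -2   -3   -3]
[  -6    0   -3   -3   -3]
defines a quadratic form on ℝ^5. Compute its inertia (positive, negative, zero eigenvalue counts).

Answer: (1, 4, 0)

Derivation:
step 0: pivot -25 → sign −
step 1: pivot -339/25 → sign −
step 2: pivot -116/113 → sign −
step 3: pivot 26/29 → sign +
step 4: pivot -3/104 → sign −
signature = (1, 4, 0)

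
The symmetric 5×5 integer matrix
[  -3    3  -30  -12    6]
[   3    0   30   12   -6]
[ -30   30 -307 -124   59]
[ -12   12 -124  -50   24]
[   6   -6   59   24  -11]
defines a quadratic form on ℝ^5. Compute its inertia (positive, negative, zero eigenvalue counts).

Answer: (2, 2, 1)

Derivation:
step 0: pivot -3 → sign −
step 1: pivot 3 → sign +
step 2: pivot -7 → sign −
step 3: pivot 2/7 → sign +
step 4: row/col 4 already zero → sign 0
signature = (2, 2, 1)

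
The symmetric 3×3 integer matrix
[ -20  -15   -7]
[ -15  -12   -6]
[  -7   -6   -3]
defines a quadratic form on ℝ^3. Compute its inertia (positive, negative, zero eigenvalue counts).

step 0: pivot -20 → sign −
step 1: pivot -3/4 → sign −
step 2: pivot 1/5 → sign +
signature = (1, 2, 0)

Answer: (1, 2, 0)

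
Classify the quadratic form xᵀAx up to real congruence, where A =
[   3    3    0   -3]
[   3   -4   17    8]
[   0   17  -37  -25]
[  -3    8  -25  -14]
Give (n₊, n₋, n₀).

Answer: (2, 2, 0)

Derivation:
step 0: pivot 3 → sign +
step 1: pivot -7 → sign −
step 2: pivot 30/7 → sign +
step 3: pivot -2/5 → sign −
signature = (2, 2, 0)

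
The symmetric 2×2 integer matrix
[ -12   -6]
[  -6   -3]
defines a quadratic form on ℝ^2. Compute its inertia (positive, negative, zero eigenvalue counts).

Answer: (0, 1, 1)

Derivation:
step 0: pivot -12 → sign −
step 1: row/col 1 already zero → sign 0
signature = (0, 1, 1)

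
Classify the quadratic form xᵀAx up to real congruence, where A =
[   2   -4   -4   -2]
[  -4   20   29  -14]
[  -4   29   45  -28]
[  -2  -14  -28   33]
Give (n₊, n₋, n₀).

Answer: (4, 0, 0)

Derivation:
step 0: pivot 2 → sign +
step 1: pivot 12 → sign +
step 2: pivot 1/4 → sign +
step 3: pivot 3 → sign +
signature = (4, 0, 0)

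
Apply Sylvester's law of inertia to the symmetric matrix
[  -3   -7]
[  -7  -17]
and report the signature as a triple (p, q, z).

step 0: pivot -3 → sign −
step 1: pivot -2/3 → sign −
signature = (0, 2, 0)

Answer: (0, 2, 0)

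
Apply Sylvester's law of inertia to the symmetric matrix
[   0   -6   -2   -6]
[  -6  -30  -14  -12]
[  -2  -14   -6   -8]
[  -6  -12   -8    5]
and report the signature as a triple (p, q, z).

step 0: pivot -30 → sign −
step 1: pivot 6/5 → sign +
step 2: pivot -1 → sign −
step 3: row/col 3 already zero → sign 0
signature = (1, 2, 1)

Answer: (1, 2, 1)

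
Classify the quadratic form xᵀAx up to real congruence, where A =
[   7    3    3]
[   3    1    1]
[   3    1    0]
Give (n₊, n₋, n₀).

Answer: (1, 2, 0)

Derivation:
step 0: pivot 7 → sign +
step 1: pivot -2/7 → sign −
step 2: pivot -1 → sign −
signature = (1, 2, 0)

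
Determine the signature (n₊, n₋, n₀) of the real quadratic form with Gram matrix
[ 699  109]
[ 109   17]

Answer: (2, 0, 0)

Derivation:
step 0: pivot 699 → sign +
step 1: pivot 2/699 → sign +
signature = (2, 0, 0)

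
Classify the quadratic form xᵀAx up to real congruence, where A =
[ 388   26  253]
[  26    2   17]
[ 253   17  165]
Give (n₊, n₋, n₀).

Answer: (3, 0, 0)

Derivation:
step 0: pivot 388 → sign +
step 1: pivot 25/97 → sign +
step 2: pivot 1/50 → sign +
signature = (3, 0, 0)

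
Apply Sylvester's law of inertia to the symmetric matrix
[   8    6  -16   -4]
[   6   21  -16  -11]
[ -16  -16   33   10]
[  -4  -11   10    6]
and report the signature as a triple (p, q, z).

Answer: (3, 0, 1)

Derivation:
step 0: pivot 8 → sign +
step 1: pivot 33/2 → sign +
step 2: pivot 1/33 → sign +
step 3: row/col 3 already zero → sign 0
signature = (3, 0, 1)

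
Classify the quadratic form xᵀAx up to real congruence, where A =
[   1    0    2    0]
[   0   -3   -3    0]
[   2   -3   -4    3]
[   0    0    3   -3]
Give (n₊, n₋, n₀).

Answer: (1, 3, 0)

Derivation:
step 0: pivot 1 → sign +
step 1: pivot -3 → sign −
step 2: pivot -5 → sign −
step 3: pivot -6/5 → sign −
signature = (1, 3, 0)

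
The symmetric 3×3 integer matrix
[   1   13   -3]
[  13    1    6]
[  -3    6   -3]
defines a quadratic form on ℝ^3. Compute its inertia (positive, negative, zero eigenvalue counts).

step 0: pivot 1 → sign +
step 1: pivot -168 → sign −
step 2: pivot 3/56 → sign +
signature = (2, 1, 0)

Answer: (2, 1, 0)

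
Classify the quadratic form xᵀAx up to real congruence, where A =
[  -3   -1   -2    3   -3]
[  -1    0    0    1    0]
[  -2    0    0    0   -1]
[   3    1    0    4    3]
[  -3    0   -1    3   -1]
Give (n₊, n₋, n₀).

step 0: pivot -3 → sign −
step 1: pivot 1/3 → sign +
step 2: pivot 7 → sign +
step 3: pivot -4/7 → sign −
step 4: pivot 3/4 → sign +
signature = (3, 2, 0)

Answer: (3, 2, 0)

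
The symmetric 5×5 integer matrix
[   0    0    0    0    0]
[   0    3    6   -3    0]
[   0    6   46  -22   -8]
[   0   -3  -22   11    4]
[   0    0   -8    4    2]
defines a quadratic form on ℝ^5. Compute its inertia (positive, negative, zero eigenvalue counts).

step 0: pivot 3 → sign +
step 1: pivot 34 → sign +
step 2: pivot 8/17 → sign +
step 3: row/col 3 already zero → sign 0
step 4: row/col 4 already zero → sign 0
signature = (3, 0, 2)

Answer: (3, 0, 2)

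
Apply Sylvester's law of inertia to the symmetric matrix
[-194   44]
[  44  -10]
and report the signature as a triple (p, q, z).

step 0: pivot -194 → sign −
step 1: pivot -2/97 → sign −
signature = (0, 2, 0)

Answer: (0, 2, 0)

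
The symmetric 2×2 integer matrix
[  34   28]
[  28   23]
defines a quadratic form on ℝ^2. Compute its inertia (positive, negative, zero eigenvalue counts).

step 0: pivot 34 → sign +
step 1: pivot -1/17 → sign −
signature = (1, 1, 0)

Answer: (1, 1, 0)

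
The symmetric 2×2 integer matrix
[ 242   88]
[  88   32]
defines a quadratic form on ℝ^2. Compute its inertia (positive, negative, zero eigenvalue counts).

step 0: pivot 242 → sign +
step 1: row/col 1 already zero → sign 0
signature = (1, 0, 1)

Answer: (1, 0, 1)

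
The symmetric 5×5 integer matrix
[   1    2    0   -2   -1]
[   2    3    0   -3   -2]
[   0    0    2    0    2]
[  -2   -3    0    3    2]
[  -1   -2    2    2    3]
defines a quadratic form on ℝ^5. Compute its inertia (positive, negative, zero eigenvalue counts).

Answer: (2, 1, 2)

Derivation:
step 0: pivot 1 → sign +
step 1: pivot -1 → sign −
step 2: pivot 2 → sign +
step 3: row/col 3 already zero → sign 0
step 4: row/col 4 already zero → sign 0
signature = (2, 1, 2)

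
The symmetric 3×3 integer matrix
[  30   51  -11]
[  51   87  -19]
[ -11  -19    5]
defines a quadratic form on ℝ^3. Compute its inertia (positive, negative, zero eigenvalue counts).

step 0: pivot 30 → sign +
step 1: pivot 3/10 → sign +
step 2: pivot 2/3 → sign +
signature = (3, 0, 0)

Answer: (3, 0, 0)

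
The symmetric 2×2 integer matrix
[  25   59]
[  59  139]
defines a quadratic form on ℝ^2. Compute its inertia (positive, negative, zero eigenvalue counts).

step 0: pivot 25 → sign +
step 1: pivot -6/25 → sign −
signature = (1, 1, 0)

Answer: (1, 1, 0)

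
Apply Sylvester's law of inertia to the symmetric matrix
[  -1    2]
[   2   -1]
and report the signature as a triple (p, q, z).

step 0: pivot -1 → sign −
step 1: pivot 3 → sign +
signature = (1, 1, 0)

Answer: (1, 1, 0)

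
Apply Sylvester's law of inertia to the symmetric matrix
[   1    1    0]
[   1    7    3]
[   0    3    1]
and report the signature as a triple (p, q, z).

Answer: (2, 1, 0)

Derivation:
step 0: pivot 1 → sign +
step 1: pivot 6 → sign +
step 2: pivot -1/2 → sign −
signature = (2, 1, 0)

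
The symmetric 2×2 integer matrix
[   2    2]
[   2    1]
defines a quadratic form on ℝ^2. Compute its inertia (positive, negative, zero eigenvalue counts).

Answer: (1, 1, 0)

Derivation:
step 0: pivot 2 → sign +
step 1: pivot -1 → sign −
signature = (1, 1, 0)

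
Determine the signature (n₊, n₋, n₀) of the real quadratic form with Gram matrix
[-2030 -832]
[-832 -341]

step 0: pivot -2030 → sign −
step 1: pivot -3/1015 → sign −
signature = (0, 2, 0)

Answer: (0, 2, 0)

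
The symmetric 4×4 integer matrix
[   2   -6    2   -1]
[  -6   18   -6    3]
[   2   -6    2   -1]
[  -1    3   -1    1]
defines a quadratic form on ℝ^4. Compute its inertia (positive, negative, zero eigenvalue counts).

step 0: pivot 2 → sign +
step 1: pivot 1/2 → sign +
step 2: row/col 2 already zero → sign 0
step 3: row/col 3 already zero → sign 0
signature = (2, 0, 2)

Answer: (2, 0, 2)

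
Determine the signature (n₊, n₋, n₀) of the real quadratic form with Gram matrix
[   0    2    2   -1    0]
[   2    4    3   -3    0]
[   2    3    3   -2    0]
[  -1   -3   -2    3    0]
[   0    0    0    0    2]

step 0: pivot 4 → sign +
step 1: pivot -1 → sign −
step 2: pivot 1 → sign +
step 3: pivot 3/4 → sign +
step 4: pivot 2 → sign +
signature = (4, 1, 0)

Answer: (4, 1, 0)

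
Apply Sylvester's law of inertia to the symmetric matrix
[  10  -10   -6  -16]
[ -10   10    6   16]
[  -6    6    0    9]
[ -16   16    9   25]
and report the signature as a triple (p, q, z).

Answer: (1, 2, 1)

Derivation:
step 0: pivot 10 → sign +
step 1: pivot -18/5 → sign −
step 2: pivot -1/2 → sign −
step 3: row/col 3 already zero → sign 0
signature = (1, 2, 1)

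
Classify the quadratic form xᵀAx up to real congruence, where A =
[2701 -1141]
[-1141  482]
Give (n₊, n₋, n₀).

step 0: pivot 2701 → sign +
step 1: pivot 1/2701 → sign +
signature = (2, 0, 0)

Answer: (2, 0, 0)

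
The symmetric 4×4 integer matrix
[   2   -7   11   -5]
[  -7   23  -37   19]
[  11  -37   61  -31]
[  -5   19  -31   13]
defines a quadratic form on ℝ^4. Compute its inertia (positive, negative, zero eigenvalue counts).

Answer: (2, 1, 1)

Derivation:
step 0: pivot 2 → sign +
step 1: pivot -3/2 → sign −
step 2: pivot 2 → sign +
step 3: row/col 3 already zero → sign 0
signature = (2, 1, 1)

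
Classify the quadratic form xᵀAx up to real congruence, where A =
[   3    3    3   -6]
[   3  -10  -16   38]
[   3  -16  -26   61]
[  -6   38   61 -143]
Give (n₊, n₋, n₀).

Answer: (1, 3, 0)

Derivation:
step 0: pivot 3 → sign +
step 1: pivot -13 → sign −
step 2: pivot -16/13 → sign −
step 3: pivot -3/16 → sign −
signature = (1, 3, 0)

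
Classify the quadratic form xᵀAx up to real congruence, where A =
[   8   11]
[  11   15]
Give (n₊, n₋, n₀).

step 0: pivot 8 → sign +
step 1: pivot -1/8 → sign −
signature = (1, 1, 0)

Answer: (1, 1, 0)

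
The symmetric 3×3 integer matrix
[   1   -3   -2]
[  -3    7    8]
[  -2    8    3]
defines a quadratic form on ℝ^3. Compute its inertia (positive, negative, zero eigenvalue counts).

step 0: pivot 1 → sign +
step 1: pivot -2 → sign −
step 2: pivot 1 → sign +
signature = (2, 1, 0)

Answer: (2, 1, 0)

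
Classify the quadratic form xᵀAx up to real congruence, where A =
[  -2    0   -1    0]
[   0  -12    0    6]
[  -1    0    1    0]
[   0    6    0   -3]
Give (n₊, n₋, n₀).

Answer: (1, 2, 1)

Derivation:
step 0: pivot -2 → sign −
step 1: pivot -12 → sign −
step 2: pivot 3/2 → sign +
step 3: row/col 3 already zero → sign 0
signature = (1, 2, 1)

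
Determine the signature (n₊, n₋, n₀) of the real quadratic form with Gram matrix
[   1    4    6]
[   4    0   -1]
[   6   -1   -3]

Answer: (2, 1, 0)

Derivation:
step 0: pivot 1 → sign +
step 1: pivot -16 → sign −
step 2: pivot 1/16 → sign +
signature = (2, 1, 0)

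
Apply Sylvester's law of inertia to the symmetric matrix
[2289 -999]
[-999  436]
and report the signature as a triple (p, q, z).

Answer: (2, 0, 0)

Derivation:
step 0: pivot 2289 → sign +
step 1: pivot 1/763 → sign +
signature = (2, 0, 0)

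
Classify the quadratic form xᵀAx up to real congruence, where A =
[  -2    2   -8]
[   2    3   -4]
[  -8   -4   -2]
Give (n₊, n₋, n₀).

step 0: pivot -2 → sign −
step 1: pivot 5 → sign +
step 2: pivot 6/5 → sign +
signature = (2, 1, 0)

Answer: (2, 1, 0)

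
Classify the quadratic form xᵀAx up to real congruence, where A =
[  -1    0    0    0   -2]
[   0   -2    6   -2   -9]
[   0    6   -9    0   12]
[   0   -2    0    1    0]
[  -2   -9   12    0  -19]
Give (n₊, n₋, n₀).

Answer: (2, 3, 0)

Derivation:
step 0: pivot -1 → sign −
step 1: pivot -2 → sign −
step 2: pivot 9 → sign +
step 3: pivot -1 → sign −
step 4: pivot 3/2 → sign +
signature = (2, 3, 0)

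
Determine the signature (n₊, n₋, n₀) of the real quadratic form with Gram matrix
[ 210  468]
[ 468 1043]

step 0: pivot 210 → sign +
step 1: pivot 1/35 → sign +
signature = (2, 0, 0)

Answer: (2, 0, 0)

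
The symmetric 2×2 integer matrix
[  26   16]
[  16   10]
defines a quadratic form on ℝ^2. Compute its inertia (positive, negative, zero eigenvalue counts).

step 0: pivot 26 → sign +
step 1: pivot 2/13 → sign +
signature = (2, 0, 0)

Answer: (2, 0, 0)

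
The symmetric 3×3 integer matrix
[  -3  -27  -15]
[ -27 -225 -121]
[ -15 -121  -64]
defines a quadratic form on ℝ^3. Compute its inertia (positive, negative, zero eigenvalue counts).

Answer: (2, 1, 0)

Derivation:
step 0: pivot -3 → sign −
step 1: pivot 18 → sign +
step 2: pivot 1/9 → sign +
signature = (2, 1, 0)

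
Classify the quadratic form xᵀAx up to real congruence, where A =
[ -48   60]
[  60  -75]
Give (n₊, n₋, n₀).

step 0: pivot -48 → sign −
step 1: row/col 1 already zero → sign 0
signature = (0, 1, 1)

Answer: (0, 1, 1)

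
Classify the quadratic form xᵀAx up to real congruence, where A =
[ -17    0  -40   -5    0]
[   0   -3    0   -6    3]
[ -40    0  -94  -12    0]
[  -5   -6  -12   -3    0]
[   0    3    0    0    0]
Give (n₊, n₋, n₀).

step 0: pivot -17 → sign −
step 1: pivot -3 → sign −
step 2: pivot 2/17 → sign +
step 3: pivot 10 → sign +
step 4: pivot -3/5 → sign −
signature = (2, 3, 0)

Answer: (2, 3, 0)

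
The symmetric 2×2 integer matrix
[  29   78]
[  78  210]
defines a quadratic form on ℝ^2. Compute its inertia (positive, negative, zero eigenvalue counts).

Answer: (2, 0, 0)

Derivation:
step 0: pivot 29 → sign +
step 1: pivot 6/29 → sign +
signature = (2, 0, 0)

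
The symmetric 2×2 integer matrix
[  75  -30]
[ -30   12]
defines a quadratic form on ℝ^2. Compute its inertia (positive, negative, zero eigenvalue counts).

Answer: (1, 0, 1)

Derivation:
step 0: pivot 75 → sign +
step 1: row/col 1 already zero → sign 0
signature = (1, 0, 1)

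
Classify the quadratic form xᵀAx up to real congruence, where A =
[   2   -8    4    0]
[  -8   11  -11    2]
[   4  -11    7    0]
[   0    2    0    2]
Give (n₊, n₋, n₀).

Answer: (3, 1, 0)

Derivation:
step 0: pivot 2 → sign +
step 1: pivot -21 → sign −
step 2: pivot 4/21 → sign +
step 3: pivot 1 → sign +
signature = (3, 1, 0)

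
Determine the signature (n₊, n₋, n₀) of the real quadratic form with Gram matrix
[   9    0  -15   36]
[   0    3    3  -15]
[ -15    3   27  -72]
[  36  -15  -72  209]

step 0: pivot 9 → sign +
step 1: pivot 3 → sign +
step 2: pivot -1 → sign −
step 3: pivot -1 → sign −
signature = (2, 2, 0)

Answer: (2, 2, 0)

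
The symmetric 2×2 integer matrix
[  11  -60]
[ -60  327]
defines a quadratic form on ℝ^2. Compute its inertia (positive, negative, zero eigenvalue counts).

Answer: (1, 1, 0)

Derivation:
step 0: pivot 11 → sign +
step 1: pivot -3/11 → sign −
signature = (1, 1, 0)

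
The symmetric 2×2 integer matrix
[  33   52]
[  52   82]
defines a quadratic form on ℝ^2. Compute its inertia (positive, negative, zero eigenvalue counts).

Answer: (2, 0, 0)

Derivation:
step 0: pivot 33 → sign +
step 1: pivot 2/33 → sign +
signature = (2, 0, 0)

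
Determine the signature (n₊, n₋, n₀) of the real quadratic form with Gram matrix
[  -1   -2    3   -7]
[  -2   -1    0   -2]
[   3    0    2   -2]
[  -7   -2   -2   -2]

step 0: pivot -1 → sign −
step 1: pivot 3 → sign +
step 2: pivot -1 → sign −
step 3: row/col 3 already zero → sign 0
signature = (1, 2, 1)

Answer: (1, 2, 1)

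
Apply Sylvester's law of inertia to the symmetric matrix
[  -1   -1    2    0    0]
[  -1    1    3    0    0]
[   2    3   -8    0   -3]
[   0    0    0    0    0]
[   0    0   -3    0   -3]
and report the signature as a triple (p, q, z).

step 0: pivot -1 → sign −
step 1: pivot 2 → sign +
step 2: pivot -9/2 → sign −
step 3: pivot -1 → sign −
step 4: row/col 4 already zero → sign 0
signature = (1, 3, 1)

Answer: (1, 3, 1)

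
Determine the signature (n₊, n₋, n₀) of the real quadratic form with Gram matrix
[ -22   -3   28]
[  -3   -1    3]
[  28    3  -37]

step 0: pivot -22 → sign −
step 1: pivot -13/22 → sign −
step 2: pivot -3/13 → sign −
signature = (0, 3, 0)

Answer: (0, 3, 0)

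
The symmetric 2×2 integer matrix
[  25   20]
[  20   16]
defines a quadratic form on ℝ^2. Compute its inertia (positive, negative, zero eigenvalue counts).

step 0: pivot 25 → sign +
step 1: row/col 1 already zero → sign 0
signature = (1, 0, 1)

Answer: (1, 0, 1)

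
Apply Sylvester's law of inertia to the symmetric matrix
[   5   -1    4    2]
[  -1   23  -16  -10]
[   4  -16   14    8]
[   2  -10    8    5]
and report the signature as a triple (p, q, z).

step 0: pivot 5 → sign +
step 1: pivot 114/5 → sign +
step 2: pivot 2/3 → sign +
step 3: pivot 3/19 → sign +
signature = (4, 0, 0)

Answer: (4, 0, 0)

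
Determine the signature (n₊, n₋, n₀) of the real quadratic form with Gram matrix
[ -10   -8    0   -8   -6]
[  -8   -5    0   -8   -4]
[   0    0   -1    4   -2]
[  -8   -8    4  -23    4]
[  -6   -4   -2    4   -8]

Answer: (2, 3, 0)

Derivation:
step 0: pivot -10 → sign −
step 1: pivot 7/5 → sign +
step 2: pivot -1 → sign −
step 3: pivot -17/7 → sign −
step 4: pivot 6/17 → sign +
signature = (2, 3, 0)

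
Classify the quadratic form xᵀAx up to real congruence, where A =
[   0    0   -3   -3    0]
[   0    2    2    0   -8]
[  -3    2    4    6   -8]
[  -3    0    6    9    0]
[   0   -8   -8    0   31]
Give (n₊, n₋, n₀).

Answer: (2, 3, 0)

Derivation:
step 0: pivot 2 → sign +
step 1: pivot 2 → sign +
step 2: pivot -9/2 → sign −
step 3: pivot -1 → sign −
step 4: pivot -1 → sign −
signature = (2, 3, 0)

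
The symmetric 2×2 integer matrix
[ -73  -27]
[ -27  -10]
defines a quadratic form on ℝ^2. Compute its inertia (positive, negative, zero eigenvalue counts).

Answer: (0, 2, 0)

Derivation:
step 0: pivot -73 → sign −
step 1: pivot -1/73 → sign −
signature = (0, 2, 0)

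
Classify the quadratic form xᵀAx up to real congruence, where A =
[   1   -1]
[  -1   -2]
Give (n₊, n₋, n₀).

Answer: (1, 1, 0)

Derivation:
step 0: pivot 1 → sign +
step 1: pivot -3 → sign −
signature = (1, 1, 0)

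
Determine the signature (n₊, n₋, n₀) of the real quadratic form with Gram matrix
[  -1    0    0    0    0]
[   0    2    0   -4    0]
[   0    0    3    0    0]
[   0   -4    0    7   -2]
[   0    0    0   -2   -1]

Answer: (3, 2, 0)

Derivation:
step 0: pivot -1 → sign −
step 1: pivot 2 → sign +
step 2: pivot 3 → sign +
step 3: pivot -1 → sign −
step 4: pivot 3 → sign +
signature = (3, 2, 0)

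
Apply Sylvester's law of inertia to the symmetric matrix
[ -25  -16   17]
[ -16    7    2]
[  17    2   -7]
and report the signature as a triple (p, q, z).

Answer: (1, 2, 0)

Derivation:
step 0: pivot -25 → sign −
step 1: pivot 431/25 → sign +
step 2: pivot -6/431 → sign −
signature = (1, 2, 0)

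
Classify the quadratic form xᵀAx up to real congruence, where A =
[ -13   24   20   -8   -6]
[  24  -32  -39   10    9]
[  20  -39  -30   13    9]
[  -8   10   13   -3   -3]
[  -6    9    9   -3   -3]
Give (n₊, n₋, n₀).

step 0: pivot -13 → sign −
step 1: pivot 160/13 → sign +
step 2: pivot 67/160 → sign +
step 3: pivot 3/67 → sign +
step 4: pivot -3 → sign −
signature = (3, 2, 0)

Answer: (3, 2, 0)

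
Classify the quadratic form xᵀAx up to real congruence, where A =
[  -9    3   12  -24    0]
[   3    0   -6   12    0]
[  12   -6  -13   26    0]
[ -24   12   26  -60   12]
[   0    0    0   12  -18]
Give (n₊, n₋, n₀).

Answer: (1, 3, 1)

Derivation:
step 0: pivot -9 → sign −
step 1: pivot 1 → sign +
step 2: pivot -1 → sign −
step 3: pivot -8 → sign −
step 4: row/col 4 already zero → sign 0
signature = (1, 3, 1)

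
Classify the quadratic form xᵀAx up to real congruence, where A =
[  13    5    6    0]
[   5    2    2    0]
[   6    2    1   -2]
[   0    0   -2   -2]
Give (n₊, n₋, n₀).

step 0: pivot 13 → sign +
step 1: pivot 1/13 → sign +
step 2: pivot -3 → sign −
step 3: pivot -2/3 → sign −
signature = (2, 2, 0)

Answer: (2, 2, 0)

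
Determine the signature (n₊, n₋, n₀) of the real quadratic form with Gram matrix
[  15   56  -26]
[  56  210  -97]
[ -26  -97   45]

step 0: pivot 15 → sign +
step 1: pivot 14/15 → sign +
step 2: pivot -1/14 → sign −
signature = (2, 1, 0)

Answer: (2, 1, 0)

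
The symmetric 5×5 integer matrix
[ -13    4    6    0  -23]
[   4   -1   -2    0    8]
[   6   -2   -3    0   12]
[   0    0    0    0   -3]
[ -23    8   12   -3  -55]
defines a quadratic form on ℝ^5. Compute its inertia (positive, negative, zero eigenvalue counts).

step 0: pivot -13 → sign −
step 1: pivot 3/13 → sign +
step 2: pivot -1/3 → sign −
step 3: pivot -6 → sign −
step 4: pivot 3/2 → sign +
signature = (2, 3, 0)

Answer: (2, 3, 0)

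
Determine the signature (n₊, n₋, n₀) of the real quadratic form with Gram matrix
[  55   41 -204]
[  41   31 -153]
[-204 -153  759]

step 0: pivot 55 → sign +
step 1: pivot 24/55 → sign +
step 2: pivot 3/8 → sign +
signature = (3, 0, 0)

Answer: (3, 0, 0)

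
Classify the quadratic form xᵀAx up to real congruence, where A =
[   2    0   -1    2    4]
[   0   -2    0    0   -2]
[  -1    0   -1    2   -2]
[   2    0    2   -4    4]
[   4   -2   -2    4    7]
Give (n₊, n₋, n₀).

step 0: pivot 2 → sign +
step 1: pivot -2 → sign −
step 2: pivot -3/2 → sign −
step 3: pivot 1 → sign +
step 4: row/col 4 already zero → sign 0
signature = (2, 2, 1)

Answer: (2, 2, 1)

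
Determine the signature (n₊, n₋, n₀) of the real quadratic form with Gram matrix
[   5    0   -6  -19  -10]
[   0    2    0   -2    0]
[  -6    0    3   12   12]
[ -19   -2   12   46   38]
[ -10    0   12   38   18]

step 0: pivot 5 → sign +
step 1: pivot 2 → sign +
step 2: pivot -21/5 → sign −
step 3: pivot -3/7 → sign −
step 4: pivot -2 → sign −
signature = (2, 3, 0)

Answer: (2, 3, 0)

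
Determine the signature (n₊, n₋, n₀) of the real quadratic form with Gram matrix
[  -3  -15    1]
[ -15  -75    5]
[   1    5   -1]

Answer: (0, 2, 1)

Derivation:
step 0: pivot -3 → sign −
step 1: pivot -2/3 → sign −
step 2: row/col 2 already zero → sign 0
signature = (0, 2, 1)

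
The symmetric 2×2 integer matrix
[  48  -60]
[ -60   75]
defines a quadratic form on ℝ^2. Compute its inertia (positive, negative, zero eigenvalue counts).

step 0: pivot 48 → sign +
step 1: row/col 1 already zero → sign 0
signature = (1, 0, 1)

Answer: (1, 0, 1)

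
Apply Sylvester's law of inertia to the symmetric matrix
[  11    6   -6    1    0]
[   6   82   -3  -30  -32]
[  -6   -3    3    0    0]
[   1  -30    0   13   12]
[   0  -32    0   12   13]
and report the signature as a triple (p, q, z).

Answer: (4, 1, 0)

Derivation:
step 0: pivot 11 → sign +
step 1: pivot 866/11 → sign +
step 2: pivot -237/866 → sign −
step 3: pivot 206/79 → sign +
step 4: pivot 3/103 → sign +
signature = (4, 1, 0)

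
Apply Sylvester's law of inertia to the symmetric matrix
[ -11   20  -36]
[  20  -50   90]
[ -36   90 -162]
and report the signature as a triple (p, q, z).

step 0: pivot -11 → sign −
step 1: pivot -150/11 → sign −
step 2: row/col 2 already zero → sign 0
signature = (0, 2, 1)

Answer: (0, 2, 1)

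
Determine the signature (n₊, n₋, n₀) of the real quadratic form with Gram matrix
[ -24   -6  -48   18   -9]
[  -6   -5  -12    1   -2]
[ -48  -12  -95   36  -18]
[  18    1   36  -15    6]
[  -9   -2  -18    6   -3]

step 0: pivot -24 → sign −
step 1: pivot -7/2 → sign −
step 2: pivot 1 → sign +
step 3: pivot 2 → sign +
step 4: pivot -3/28 → sign −
signature = (2, 3, 0)

Answer: (2, 3, 0)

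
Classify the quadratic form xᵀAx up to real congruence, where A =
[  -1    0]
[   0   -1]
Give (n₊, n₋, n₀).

step 0: pivot -1 → sign −
step 1: pivot -1 → sign −
signature = (0, 2, 0)

Answer: (0, 2, 0)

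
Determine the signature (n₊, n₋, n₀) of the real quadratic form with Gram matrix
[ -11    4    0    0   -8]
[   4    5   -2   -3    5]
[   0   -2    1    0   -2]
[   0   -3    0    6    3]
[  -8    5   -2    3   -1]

Answer: (3, 2, 0)

Derivation:
step 0: pivot -11 → sign −
step 1: pivot 71/11 → sign +
step 2: pivot 27/71 → sign +
step 3: pivot 7/3 → sign +
step 4: pivot -6/7 → sign −
signature = (3, 2, 0)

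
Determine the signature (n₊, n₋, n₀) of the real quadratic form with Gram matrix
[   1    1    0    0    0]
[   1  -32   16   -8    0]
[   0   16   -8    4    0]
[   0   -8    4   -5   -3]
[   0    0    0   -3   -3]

Answer: (1, 3, 1)

Derivation:
step 0: pivot 1 → sign +
step 1: pivot -33 → sign −
step 2: pivot -8/33 → sign −
step 3: pivot -3 → sign −
step 4: row/col 4 already zero → sign 0
signature = (1, 3, 1)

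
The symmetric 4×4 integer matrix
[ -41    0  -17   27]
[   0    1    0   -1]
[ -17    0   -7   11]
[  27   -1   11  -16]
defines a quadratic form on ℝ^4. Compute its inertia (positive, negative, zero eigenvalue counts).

Answer: (2, 1, 1)

Derivation:
step 0: pivot -41 → sign −
step 1: pivot 1 → sign +
step 2: pivot 2/41 → sign +
step 3: row/col 3 already zero → sign 0
signature = (2, 1, 1)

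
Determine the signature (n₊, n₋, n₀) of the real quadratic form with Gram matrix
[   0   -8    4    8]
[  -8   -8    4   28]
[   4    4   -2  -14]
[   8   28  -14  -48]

step 0: pivot -8 → sign −
step 1: pivot 8 → sign +
step 2: row/col 2 already zero → sign 0
step 3: row/col 3 already zero → sign 0
signature = (1, 1, 2)

Answer: (1, 1, 2)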